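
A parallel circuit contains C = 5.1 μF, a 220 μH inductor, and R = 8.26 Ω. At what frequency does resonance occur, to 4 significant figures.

4.751 kHz

ω₀ = 1/√(LC) = 1/√(0.00022 × 5.1e-06) = 29850 rad/s
f₀ = ω₀/(2π) = 4.751 kHz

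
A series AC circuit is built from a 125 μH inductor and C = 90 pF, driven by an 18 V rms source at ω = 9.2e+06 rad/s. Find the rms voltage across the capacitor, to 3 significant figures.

377 V

X_L = ωL = 1150 Ω
X_C = 1/(ωC) = 1210 Ω
Net reactance X = X_L − X_C = -57.7 Ω
Z = − j57.7 Ω
|Z| = √(0² + 57.7²) = 57.7 Ω
I = V/|Z| = 312 mA
V_C = I·|Z_C| = 0.312 × 1210 = 377 V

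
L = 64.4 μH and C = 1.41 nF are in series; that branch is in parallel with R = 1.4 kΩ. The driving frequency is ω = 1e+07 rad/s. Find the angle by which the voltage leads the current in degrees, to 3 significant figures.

X_L = ωL = 644 Ω
X_C = 1/(ωC) = 70.9 Ω
Branch 1: Z₁ = R = 1400 Ω
Branch 2 (series LC): Z₂ = j(X_L − X_C) = j573 Ω
Parallel: Z = Z₁Z₂/(Z₁+Z₂), |Z| = 530 Ω, ∠Z = 67.7°

67.7°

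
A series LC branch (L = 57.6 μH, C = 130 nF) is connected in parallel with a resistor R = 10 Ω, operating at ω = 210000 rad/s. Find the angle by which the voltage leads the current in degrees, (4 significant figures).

-22.18°

X_L = ωL = 12.10 Ω
X_C = 1/(ωC) = 36.63 Ω
Branch 1: Z₁ = R = 10.00 Ω
Branch 2 (series LC): Z₂ = j(X_L − X_C) = −j24.53 Ω
Parallel: Z = Z₁Z₂/(Z₁+Z₂), |Z| = 9.260 Ω, ∠Z = -22.18°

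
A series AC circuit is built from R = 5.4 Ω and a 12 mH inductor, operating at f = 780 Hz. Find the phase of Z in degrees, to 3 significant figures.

ω = 2πf = 4901 rad/s
X_L = ωL = 58.8 Ω
Z = 5.40 + j58.8 Ω
|Z| = √(5.40² + 58.8²) = 59.1 Ω
∠Z = arctan(58.8/5.40) = 84.8°

84.8°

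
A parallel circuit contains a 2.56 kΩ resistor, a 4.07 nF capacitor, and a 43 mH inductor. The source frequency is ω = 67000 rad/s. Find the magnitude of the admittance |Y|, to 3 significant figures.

X_L = ωL = 2880 Ω
X_C = 1/(ωC) = 3670 Ω
Parallel: admittances add. Y = 1/R + 1/(jωL) + jωC
Y = (0.000391 − j7.44e-05) S
|Y| = 0.000398 S → |Z| = 1/|Y| = 2510 Ω, ∠Z = −∠Y = 10.8°

398 μS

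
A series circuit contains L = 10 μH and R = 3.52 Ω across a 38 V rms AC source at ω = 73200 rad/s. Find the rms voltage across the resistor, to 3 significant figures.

37.2 V

X_L = ωL = 0.732 Ω
Z = 3.52 + j0.732 Ω
|Z| = √(3.52² + 0.732²) = 3.60 Ω
I = V/|Z| = 10.6 A
V_R = I·|Z_R| = 10.6 × 3.52 = 37.2 V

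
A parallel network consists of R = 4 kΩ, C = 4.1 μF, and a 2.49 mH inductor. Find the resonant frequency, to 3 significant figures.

1.58 kHz

ω₀ = 1/√(LC) = 1/√(0.00249 × 4.1e-06) = 9897 rad/s
f₀ = ω₀/(2π) = 1.58 kHz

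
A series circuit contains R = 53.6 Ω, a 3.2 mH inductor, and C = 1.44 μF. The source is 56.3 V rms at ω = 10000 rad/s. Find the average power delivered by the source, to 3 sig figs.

X_L = ωL = 32.0 Ω
X_C = 1/(ωC) = 69.4 Ω
Net reactance X = X_L − X_C = -37.4 Ω
Z = 53.6 − j37.4 Ω
|Z| = √(53.6² + 37.4²) = 65.4 Ω
∠Z = arctan(-37.4/53.6) = -34.9°
I = V/|Z| = 861 mA
P = VI cos φ = 56.3 × 0.861 × cos(-34.9°) = 39.7 W

39.7 W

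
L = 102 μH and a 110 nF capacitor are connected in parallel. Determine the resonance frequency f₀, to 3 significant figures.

47.5 kHz

ω₀ = 1/√(LC) = 1/√(0.000102 × 1.1e-07) = 298500 rad/s
f₀ = ω₀/(2π) = 47.5 kHz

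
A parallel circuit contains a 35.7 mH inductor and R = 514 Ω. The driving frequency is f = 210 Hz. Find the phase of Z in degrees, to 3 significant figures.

84.8°

ω = 2πf = 1319 rad/s
X_L = ωL = 47.1 Ω
Parallel: admittances add. Y = 1/R + 1/(jωL)
Y = (0.00195 − j0.0212) S
|Y| = 0.0213 S → |Z| = 1/|Y| = 46.9 Ω, ∠Z = −∠Y = 84.8°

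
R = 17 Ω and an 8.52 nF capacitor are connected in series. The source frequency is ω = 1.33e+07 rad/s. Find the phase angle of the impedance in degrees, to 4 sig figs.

X_C = 1/(ωC) = 8.825 Ω
Z = 17.00 − j8.825 Ω
|Z| = √(17.00² + 8.825²) = 19.15 Ω
∠Z = arctan(-8.825/17.00) = -27.43°

-27.43°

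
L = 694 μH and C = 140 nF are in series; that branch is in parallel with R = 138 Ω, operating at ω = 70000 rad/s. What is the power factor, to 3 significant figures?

0.361

X_L = ωL = 48.6 Ω
X_C = 1/(ωC) = 102 Ω
Branch 1: Z₁ = R = 138 Ω
Branch 2 (series LC): Z₂ = j(X_L − X_C) = −j53.5 Ω
Parallel: Z = Z₁Z₂/(Z₁+Z₂), |Z| = 49.9 Ω, ∠Z = -68.8°
cos φ = cos(-68.8°) = 0.361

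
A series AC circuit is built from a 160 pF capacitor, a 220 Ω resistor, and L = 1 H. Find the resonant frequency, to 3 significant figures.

12.6 kHz

ω₀ = 1/√(LC) = 1/√(1 × 1.6e-10) = 79060 rad/s
f₀ = ω₀/(2π) = 12.6 kHz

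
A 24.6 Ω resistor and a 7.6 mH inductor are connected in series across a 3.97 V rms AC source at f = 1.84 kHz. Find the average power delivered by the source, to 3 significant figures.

ω = 2πf = 11560 rad/s
X_L = ωL = 87.9 Ω
Z = 24.6 + j87.9 Ω
|Z| = √(24.6² + 87.9²) = 91.2 Ω
∠Z = arctan(87.9/24.6) = 74.4°
I = V/|Z| = 43.5 mA
P = VI cos φ = 3.97 × 0.0435 × cos(74.4°) = 46.6 mW

46.6 mW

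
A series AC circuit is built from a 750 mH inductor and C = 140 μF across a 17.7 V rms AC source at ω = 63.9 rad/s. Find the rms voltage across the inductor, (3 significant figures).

X_L = ωL = 47.9 Ω
X_C = 1/(ωC) = 112 Ω
Net reactance X = X_L − X_C = -63.9 Ω
Z = − j63.9 Ω
|Z| = √(0² + 63.9²) = 63.9 Ω
I = V/|Z| = 277 mA
V_L = I·|Z_L| = 0.277 × 47.9 = 13.3 V

13.3 V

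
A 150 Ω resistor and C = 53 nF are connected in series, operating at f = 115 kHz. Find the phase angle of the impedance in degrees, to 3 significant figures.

ω = 2πf = 722600 rad/s
X_C = 1/(ωC) = 26.1 Ω
Z = 150 − j26.1 Ω
|Z| = √(150² + 26.1²) = 152 Ω
∠Z = arctan(-26.1/150) = -9.88°

-9.88°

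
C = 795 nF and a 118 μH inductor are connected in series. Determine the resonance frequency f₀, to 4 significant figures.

16.43 kHz

ω₀ = 1/√(LC) = 1/√(0.000118 × 7.95e-07) = 103200 rad/s
f₀ = ω₀/(2π) = 16.43 kHz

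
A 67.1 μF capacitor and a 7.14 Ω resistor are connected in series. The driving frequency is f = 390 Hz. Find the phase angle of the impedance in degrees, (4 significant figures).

ω = 2πf = 2450 rad/s
X_C = 1/(ωC) = 6.082 Ω
Z = 7.140 − j6.082 Ω
|Z| = √(7.140² + 6.082²) = 9.379 Ω
∠Z = arctan(-6.082/7.140) = -40.42°

-40.42°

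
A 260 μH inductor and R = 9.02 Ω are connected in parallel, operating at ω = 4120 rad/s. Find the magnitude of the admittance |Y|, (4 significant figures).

940.1 mS

X_L = ωL = 1.071 Ω
Parallel: admittances add. Y = 1/R + 1/(jωL)
Y = (0.1109 − j0.9335) S
|Y| = 0.9401 S → |Z| = 1/|Y| = 1.064 Ω, ∠Z = −∠Y = 83.23°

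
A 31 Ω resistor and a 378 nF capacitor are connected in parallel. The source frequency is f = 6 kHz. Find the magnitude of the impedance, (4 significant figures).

28.36 Ω

ω = 2πf = 37700 rad/s
X_C = 1/(ωC) = 70.17 Ω
Parallel: admittances add. Y = 1/R + jωC
Y = (0.03226 + j0.01425) S
|Y| = 0.03527 S → |Z| = 1/|Y| = 28.36 Ω, ∠Z = −∠Y = -23.83°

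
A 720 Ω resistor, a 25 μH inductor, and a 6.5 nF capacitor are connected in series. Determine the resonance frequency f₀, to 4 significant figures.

ω₀ = 1/√(LC) = 1/√(2.5e-05 × 6.5e-09) = 2.481e+06 rad/s
f₀ = ω₀/(2π) = 394.8 kHz

394.8 kHz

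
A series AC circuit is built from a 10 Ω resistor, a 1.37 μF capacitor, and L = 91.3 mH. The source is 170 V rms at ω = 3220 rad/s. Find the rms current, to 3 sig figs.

2.50 A

X_L = ωL = 294 Ω
X_C = 1/(ωC) = 227 Ω
Net reactance X = X_L − X_C = 67.3 Ω
Z = 10.0 + j67.3 Ω
|Z| = √(10.0² + 67.3²) = 68.0 Ω
I = V/|Z| = 170/68.0 = 2.50 A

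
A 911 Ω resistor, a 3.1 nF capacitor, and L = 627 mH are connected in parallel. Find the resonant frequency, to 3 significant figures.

ω₀ = 1/√(LC) = 1/√(0.627 × 3.1e-09) = 22680 rad/s
f₀ = ω₀/(2π) = 3.61 kHz

3.61 kHz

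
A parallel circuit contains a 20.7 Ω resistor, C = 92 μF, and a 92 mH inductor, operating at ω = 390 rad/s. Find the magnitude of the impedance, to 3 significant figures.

20.4 Ω

X_L = ωL = 35.9 Ω
X_C = 1/(ωC) = 27.9 Ω
Parallel: admittances add. Y = 1/R + 1/(jωL) + jωC
Y = (0.0483 + j0.00801) S
|Y| = 0.0490 S → |Z| = 1/|Y| = 20.4 Ω, ∠Z = −∠Y = -9.41°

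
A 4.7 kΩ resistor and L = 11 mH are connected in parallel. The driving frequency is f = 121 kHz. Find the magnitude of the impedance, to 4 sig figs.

4097 Ω

ω = 2πf = 760300 rad/s
X_L = ωL = 8363 Ω
Parallel: admittances add. Y = 1/R + 1/(jωL)
Y = (0.0002128 − j0.0001196) S
|Y| = 0.0002441 S → |Z| = 1/|Y| = 4097 Ω, ∠Z = −∠Y = 29.34°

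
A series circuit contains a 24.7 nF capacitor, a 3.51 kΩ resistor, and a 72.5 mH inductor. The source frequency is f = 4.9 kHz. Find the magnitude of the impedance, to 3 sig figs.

3630 Ω

ω = 2πf = 30790 rad/s
X_L = ωL = 2230 Ω
X_C = 1/(ωC) = 1320 Ω
Net reactance X = X_L − X_C = 917 Ω
Z = 3510 + j917 Ω
|Z| = √(3510² + 917²) = 3630 Ω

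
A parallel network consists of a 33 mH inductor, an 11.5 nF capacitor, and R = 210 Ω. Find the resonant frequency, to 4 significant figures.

ω₀ = 1/√(LC) = 1/√(0.033 × 1.15e-08) = 51330 rad/s
f₀ = ω₀/(2π) = 8.170 kHz

8.170 kHz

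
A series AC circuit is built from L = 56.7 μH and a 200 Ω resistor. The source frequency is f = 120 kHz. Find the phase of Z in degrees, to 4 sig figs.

12.07°

ω = 2πf = 754000 rad/s
X_L = ωL = 42.75 Ω
Z = 200.0 + j42.75 Ω
|Z| = √(200.0² + 42.75²) = 204.5 Ω
∠Z = arctan(42.75/200.0) = 12.07°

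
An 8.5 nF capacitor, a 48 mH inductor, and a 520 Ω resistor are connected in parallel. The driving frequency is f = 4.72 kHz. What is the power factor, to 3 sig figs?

0.974

ω = 2πf = 29660 rad/s
X_L = ωL = 1420 Ω
X_C = 1/(ωC) = 3970 Ω
Parallel: admittances add. Y = 1/R + 1/(jωL) + jωC
Y = (0.00192 − j0.000450) S
|Y| = 0.00198 S → |Z| = 1/|Y| = 506 Ω, ∠Z = −∠Y = 13.2°
cos φ = cos(13.2°) = 0.974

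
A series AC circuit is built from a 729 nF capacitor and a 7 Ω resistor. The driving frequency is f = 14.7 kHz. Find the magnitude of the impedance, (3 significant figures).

ω = 2πf = 92360 rad/s
X_C = 1/(ωC) = 14.9 Ω
Z = 7.00 − j14.9 Ω
|Z| = √(7.00² + 14.9²) = 16.4 Ω

16.4 Ω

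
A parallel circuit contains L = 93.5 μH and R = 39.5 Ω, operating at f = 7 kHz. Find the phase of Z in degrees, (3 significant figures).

84.1°

ω = 2πf = 43980 rad/s
X_L = ωL = 4.11 Ω
Parallel: admittances add. Y = 1/R + 1/(jωL)
Y = (0.0253 − j0.243) S
|Y| = 0.244 S → |Z| = 1/|Y| = 4.09 Ω, ∠Z = −∠Y = 84.1°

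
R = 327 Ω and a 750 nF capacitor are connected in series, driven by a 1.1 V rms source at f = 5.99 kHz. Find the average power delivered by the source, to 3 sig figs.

ω = 2πf = 37640 rad/s
X_C = 1/(ωC) = 35.4 Ω
Z = 327 − j35.4 Ω
|Z| = √(327² + 35.4²) = 329 Ω
∠Z = arctan(-35.4/327) = -6.18°
I = V/|Z| = 3.34 mA
P = VI cos φ = 1.1 × 0.00334 × cos(-6.18°) = 3.66 mW

3.66 mW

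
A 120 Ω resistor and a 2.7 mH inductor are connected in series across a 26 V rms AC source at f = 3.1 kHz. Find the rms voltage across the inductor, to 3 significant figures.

ω = 2πf = 19480 rad/s
X_L = ωL = 52.6 Ω
Z = 120 + j52.6 Ω
|Z| = √(120² + 52.6²) = 131 Ω
I = V/|Z| = 198 mA
V_L = I·|Z_L| = 0.198 × 52.6 = 10.4 V

10.4 V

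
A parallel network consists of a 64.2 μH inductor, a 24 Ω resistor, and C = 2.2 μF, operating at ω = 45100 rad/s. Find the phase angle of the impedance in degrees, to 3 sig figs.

X_L = ωL = 2.90 Ω
X_C = 1/(ωC) = 10.1 Ω
Parallel: admittances add. Y = 1/R + 1/(jωL) + jωC
Y = (0.0417 − j0.246) S
|Y| = 0.250 S → |Z| = 1/|Y| = 4.01 Ω, ∠Z = −∠Y = 80.4°

80.4°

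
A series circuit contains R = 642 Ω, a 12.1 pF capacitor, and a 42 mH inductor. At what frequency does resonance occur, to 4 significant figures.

223.3 kHz

ω₀ = 1/√(LC) = 1/√(0.042 × 1.21e-11) = 1.403e+06 rad/s
f₀ = ω₀/(2π) = 223.3 kHz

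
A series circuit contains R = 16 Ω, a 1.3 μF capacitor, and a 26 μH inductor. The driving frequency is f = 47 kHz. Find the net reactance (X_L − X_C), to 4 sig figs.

5.073 Ω

ω = 2πf = 295300 rad/s
X_L = ωL = 7.678 Ω
X_C = 1/(ωC) = 2.605 Ω
X = 7.678 − 2.605 = 5.073 Ω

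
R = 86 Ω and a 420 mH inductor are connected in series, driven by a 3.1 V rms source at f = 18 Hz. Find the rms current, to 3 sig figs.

ω = 2πf = 113.1 rad/s
X_L = ωL = 47.5 Ω
Z = 86.0 + j47.5 Ω
|Z| = √(86.0² + 47.5²) = 98.2 Ω
I = V/|Z| = 3.1/98.2 = 31.6 mA

31.6 mA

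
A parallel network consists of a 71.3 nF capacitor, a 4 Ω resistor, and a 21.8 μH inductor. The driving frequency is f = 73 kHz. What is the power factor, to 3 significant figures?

ω = 2πf = 458700 rad/s
X_L = ωL = 10.0 Ω
X_C = 1/(ωC) = 30.6 Ω
Parallel: admittances add. Y = 1/R + 1/(jωL) + jωC
Y = (0.250 − j0.0673) S
|Y| = 0.259 S → |Z| = 1/|Y| = 3.86 Ω, ∠Z = −∠Y = 15.1°
cos φ = cos(15.1°) = 0.966

0.966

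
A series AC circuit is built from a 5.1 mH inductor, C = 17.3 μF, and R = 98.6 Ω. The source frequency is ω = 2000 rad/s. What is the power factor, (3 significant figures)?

X_L = ωL = 10.2 Ω
X_C = 1/(ωC) = 28.9 Ω
Net reactance X = X_L − X_C = -18.7 Ω
Z = 98.6 − j18.7 Ω
|Z| = √(98.6² + 18.7²) = 100 Ω
∠Z = arctan(-18.7/98.6) = -10.7°
cos φ = cos(-10.7°) = 0.982

0.982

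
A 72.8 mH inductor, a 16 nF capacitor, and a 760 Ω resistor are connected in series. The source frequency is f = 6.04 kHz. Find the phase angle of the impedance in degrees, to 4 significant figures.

55.74°

ω = 2πf = 37950 rad/s
X_L = ωL = 2763 Ω
X_C = 1/(ωC) = 1647 Ω
Net reactance X = X_L − X_C = 1116 Ω
Z = 760.0 + j1116 Ω
|Z| = √(760.0² + 1116²) = 1350 Ω
∠Z = arctan(1116/760.0) = 55.74°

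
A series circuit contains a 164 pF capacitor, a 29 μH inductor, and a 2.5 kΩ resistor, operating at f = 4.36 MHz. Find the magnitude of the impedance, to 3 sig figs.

ω = 2πf = 2.739e+07 rad/s
X_L = ωL = 794 Ω
X_C = 1/(ωC) = 223 Ω
Net reactance X = X_L − X_C = 572 Ω
Z = 2500 + j572 Ω
|Z| = √(2500² + 572²) = 2560 Ω

2560 Ω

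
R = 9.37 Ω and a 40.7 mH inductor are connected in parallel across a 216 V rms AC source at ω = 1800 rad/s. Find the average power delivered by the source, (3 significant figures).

X_L = ωL = 73.3 Ω
Parallel: admittances add. Y = 1/R + 1/(jωL)
Y = (0.107 − j0.0137) S
|Y| = 0.108 S → |Z| = 1/|Y| = 9.29 Ω, ∠Z = −∠Y = 7.29°
I = V/|Z| = 23.2 A
P = VI cos φ = 216 × 23.2 × cos(7.29°) = 4.98 kW

4.98 kW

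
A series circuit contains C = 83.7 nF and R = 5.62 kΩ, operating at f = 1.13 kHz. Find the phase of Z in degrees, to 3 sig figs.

ω = 2πf = 7100 rad/s
X_C = 1/(ωC) = 1680 Ω
Z = 5620 − j1680 Ω
|Z| = √(5620² + 1680²) = 5870 Ω
∠Z = arctan(-1680/5620) = -16.7°

-16.7°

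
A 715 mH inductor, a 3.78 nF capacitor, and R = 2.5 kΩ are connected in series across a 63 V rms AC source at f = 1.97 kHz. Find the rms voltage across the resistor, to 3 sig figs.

12.3 V

ω = 2πf = 12380 rad/s
X_L = ωL = 8850 Ω
X_C = 1/(ωC) = 21400 Ω
Net reactance X = X_L − X_C = -12500 Ω
Z = 2500 − j12500 Ω
|Z| = √(2500² + 12500²) = 12800 Ω
I = V/|Z| = 4.93 mA
V_R = I·|Z_R| = 0.00493 × 2500 = 12.3 V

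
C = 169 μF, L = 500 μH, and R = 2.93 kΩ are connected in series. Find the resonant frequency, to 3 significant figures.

548 Hz

ω₀ = 1/√(LC) = 1/√(0.0005 × 0.000169) = 3440 rad/s
f₀ = ω₀/(2π) = 548 Hz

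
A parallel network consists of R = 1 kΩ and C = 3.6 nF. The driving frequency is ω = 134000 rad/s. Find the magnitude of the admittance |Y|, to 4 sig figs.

1.110 mS

X_C = 1/(ωC) = 2073 Ω
Parallel: admittances add. Y = 1/R + jωC
Y = (0.001000 + j0.0004824) S
|Y| = 0.001110 S → |Z| = 1/|Y| = 900.7 Ω, ∠Z = −∠Y = -25.75°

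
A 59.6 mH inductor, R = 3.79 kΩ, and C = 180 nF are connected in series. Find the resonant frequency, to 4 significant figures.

ω₀ = 1/√(LC) = 1/√(0.0596 × 1.8e-07) = 9655 rad/s
f₀ = ω₀/(2π) = 1.537 kHz

1.537 kHz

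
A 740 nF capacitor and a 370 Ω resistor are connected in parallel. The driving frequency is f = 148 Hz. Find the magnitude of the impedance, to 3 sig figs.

359 Ω

ω = 2πf = 929.9 rad/s
X_C = 1/(ωC) = 1450 Ω
Parallel: admittances add. Y = 1/R + jωC
Y = (0.00270 + j0.000688) S
|Y| = 0.00279 S → |Z| = 1/|Y| = 359 Ω, ∠Z = −∠Y = -14.3°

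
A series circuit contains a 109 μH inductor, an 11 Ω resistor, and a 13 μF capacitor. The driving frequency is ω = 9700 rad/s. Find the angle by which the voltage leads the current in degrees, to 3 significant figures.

-32.0°

X_L = ωL = 1.06 Ω
X_C = 1/(ωC) = 7.93 Ω
Net reactance X = X_L − X_C = -6.87 Ω
Z = 11.0 − j6.87 Ω
|Z| = √(11.0² + 6.87²) = 13.0 Ω
∠Z = arctan(-6.87/11.0) = -32.0°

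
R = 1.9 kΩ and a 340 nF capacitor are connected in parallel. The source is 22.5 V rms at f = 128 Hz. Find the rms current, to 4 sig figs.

13.34 mA

ω = 2πf = 804.2 rad/s
X_C = 1/(ωC) = 3657 Ω
Parallel: admittances add. Y = 1/R + jωC
Y = (0.0005263 + j0.0002734) S
|Y| = 0.0005931 S → |Z| = 1/|Y| = 1686 Ω, ∠Z = −∠Y = -27.45°
I = V/|Z| = 22.5/1686 = 13.34 mA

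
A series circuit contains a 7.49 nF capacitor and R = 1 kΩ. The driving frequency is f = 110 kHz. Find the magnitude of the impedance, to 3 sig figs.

ω = 2πf = 691200 rad/s
X_C = 1/(ωC) = 193 Ω
Z = 1000 − j193 Ω
|Z| = √(1000² + 193²) = 1020 Ω

1020 Ω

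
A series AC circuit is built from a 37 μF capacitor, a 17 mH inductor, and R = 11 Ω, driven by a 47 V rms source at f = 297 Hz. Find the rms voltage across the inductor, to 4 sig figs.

ω = 2πf = 1866 rad/s
X_L = ωL = 31.72 Ω
X_C = 1/(ωC) = 14.48 Ω
Net reactance X = X_L − X_C = 17.24 Ω
Z = 11.00 + j17.24 Ω
|Z| = √(11.00² + 17.24²) = 20.45 Ω
I = V/|Z| = 2.298 A
V_L = I·|Z_L| = 2.298 × 31.72 = 72.91 V

72.91 V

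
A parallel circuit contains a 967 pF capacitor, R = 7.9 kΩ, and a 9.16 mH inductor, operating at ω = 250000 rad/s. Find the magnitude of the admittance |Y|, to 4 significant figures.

X_L = ωL = 2290 Ω
X_C = 1/(ωC) = 4137 Ω
Parallel: admittances add. Y = 1/R + 1/(jωL) + jωC
Y = (0.0001266 − j0.0001949) S
|Y| = 0.0002324 S → |Z| = 1/|Y| = 4302 Ω, ∠Z = −∠Y = 57.00°

232.4 μS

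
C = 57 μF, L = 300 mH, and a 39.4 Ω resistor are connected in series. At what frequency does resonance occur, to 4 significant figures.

ω₀ = 1/√(LC) = 1/√(0.3 × 5.7e-05) = 241.8 rad/s
f₀ = ω₀/(2π) = 38.49 Hz

38.49 Hz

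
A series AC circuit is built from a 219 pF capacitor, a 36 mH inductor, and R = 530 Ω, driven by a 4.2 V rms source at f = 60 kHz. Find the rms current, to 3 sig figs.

ω = 2πf = 377000 rad/s
X_L = ωL = 13600 Ω
X_C = 1/(ωC) = 12100 Ω
Net reactance X = X_L − X_C = 1460 Ω
Z = 530 + j1460 Ω
|Z| = √(530² + 1460²) = 1550 Ω
I = V/|Z| = 4.2/1550 = 2.70 mA

2.70 mA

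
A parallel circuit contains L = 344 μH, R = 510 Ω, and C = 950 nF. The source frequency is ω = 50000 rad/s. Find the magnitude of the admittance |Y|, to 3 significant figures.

X_L = ωL = 17.2 Ω
X_C = 1/(ωC) = 21.1 Ω
Parallel: admittances add. Y = 1/R + 1/(jωL) + jωC
Y = (0.00196 − j0.0106) S
|Y| = 0.0108 S → |Z| = 1/|Y| = 92.4 Ω, ∠Z = −∠Y = 79.6°

10.8 mS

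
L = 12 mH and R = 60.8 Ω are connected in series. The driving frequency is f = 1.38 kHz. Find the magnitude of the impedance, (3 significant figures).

ω = 2πf = 8671 rad/s
X_L = ωL = 104 Ω
Z = 60.8 + j104 Ω
|Z| = √(60.8² + 104²) = 121 Ω

121 Ω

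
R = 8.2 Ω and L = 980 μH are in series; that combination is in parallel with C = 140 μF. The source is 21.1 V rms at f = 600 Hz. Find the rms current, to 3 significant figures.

10.4 A

ω = 2πf = 3770 rad/s
X_L = ωL = 3.69 Ω
X_C = 1/(ωC) = 1.89 Ω
Branch 1 (R+jX_L): Z₁ = 8.20 + j3.69 Ω, |Z₁| = 8.99 Ω
Branch 2 (−jX_C): Z₂ = −j1.89 Ω
Parallel: Z = Z₁Z₂/(Z₁+Z₂), |Z| = 2.03 Ω, ∠Z = -78.1°
I = V/|Z| = 21.1/2.03 = 10.4 A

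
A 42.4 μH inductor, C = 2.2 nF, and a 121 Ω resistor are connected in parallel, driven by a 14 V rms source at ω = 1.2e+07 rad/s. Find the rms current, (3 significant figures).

X_L = ωL = 509 Ω
X_C = 1/(ωC) = 37.9 Ω
Parallel: admittances add. Y = 1/R + 1/(jωL) + jωC
Y = (0.00826 + j0.0244) S
|Y| = 0.0258 S → |Z| = 1/|Y| = 38.8 Ω, ∠Z = −∠Y = -71.3°
I = V/|Z| = 14/38.8 = 361 mA

361 mA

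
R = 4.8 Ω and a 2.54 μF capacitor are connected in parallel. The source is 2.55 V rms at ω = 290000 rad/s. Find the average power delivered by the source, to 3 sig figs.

X_C = 1/(ωC) = 1.36 Ω
Parallel: admittances add. Y = 1/R + jωC
Y = (0.208 + j0.737) S
|Y| = 0.765 S → |Z| = 1/|Y| = 1.31 Ω, ∠Z = −∠Y = -74.2°
I = V/|Z| = 1.95 A
P = VI cos φ = 2.55 × 1.95 × cos(-74.2°) = 1.35 W

1.35 W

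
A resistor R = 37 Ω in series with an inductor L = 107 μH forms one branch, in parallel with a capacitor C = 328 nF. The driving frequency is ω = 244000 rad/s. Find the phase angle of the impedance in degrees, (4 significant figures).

X_L = ωL = 26.11 Ω
X_C = 1/(ωC) = 12.50 Ω
Branch 1 (R+jX_L): Z₁ = 37.00 + j26.11 Ω, |Z₁| = 45.28 Ω
Branch 2 (−jX_C): Z₂ = −j12.50 Ω
Parallel: Z = Z₁Z₂/(Z₁+Z₂), |Z| = 14.35 Ω, ∠Z = -74.99°

-74.99°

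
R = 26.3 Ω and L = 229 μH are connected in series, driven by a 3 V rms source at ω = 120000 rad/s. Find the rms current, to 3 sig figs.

X_L = ωL = 27.5 Ω
Z = 26.3 + j27.5 Ω
|Z| = √(26.3² + 27.5²) = 38.0 Ω
I = V/|Z| = 3/38.0 = 78.9 mA

78.9 mA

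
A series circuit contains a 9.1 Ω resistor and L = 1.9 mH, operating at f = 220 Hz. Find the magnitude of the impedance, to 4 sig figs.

9.471 Ω

ω = 2πf = 1382 rad/s
X_L = ωL = 2.626 Ω
Z = 9.100 + j2.626 Ω
|Z| = √(9.100² + 2.626²) = 9.471 Ω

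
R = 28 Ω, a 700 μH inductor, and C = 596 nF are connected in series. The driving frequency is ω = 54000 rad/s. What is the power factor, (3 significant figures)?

0.972

X_L = ωL = 37.8 Ω
X_C = 1/(ωC) = 31.1 Ω
Net reactance X = X_L − X_C = 6.73 Ω
Z = 28.0 + j6.73 Ω
|Z| = √(28.0² + 6.73²) = 28.8 Ω
∠Z = arctan(6.73/28.0) = 13.5°
cos φ = cos(13.5°) = 0.972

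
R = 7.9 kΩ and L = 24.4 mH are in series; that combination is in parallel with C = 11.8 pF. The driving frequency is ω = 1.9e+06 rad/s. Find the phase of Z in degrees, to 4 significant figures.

X_L = ωL = 46360 Ω
X_C = 1/(ωC) = 44600 Ω
Branch 1 (R+jX_L): Z₁ = 7900 + j46360 Ω, |Z₁| = 47030 Ω
Branch 2 (−jX_C): Z₂ = −j44600 Ω
Parallel: Z = Z₁Z₂/(Z₁+Z₂), |Z| = 259200 Ω, ∠Z = -22.21°

-22.21°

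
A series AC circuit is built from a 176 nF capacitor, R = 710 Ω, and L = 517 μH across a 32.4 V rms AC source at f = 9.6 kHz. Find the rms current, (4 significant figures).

ω = 2πf = 60320 rad/s
X_L = ωL = 31.18 Ω
X_C = 1/(ωC) = 94.20 Ω
Net reactance X = X_L − X_C = -63.01 Ω
Z = 710.0 − j63.01 Ω
|Z| = √(710.0² + 63.01²) = 712.8 Ω
I = V/|Z| = 32.4/712.8 = 45.46 mA

45.46 mA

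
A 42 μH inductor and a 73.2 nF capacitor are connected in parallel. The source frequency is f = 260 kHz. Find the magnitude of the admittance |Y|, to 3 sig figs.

ω = 2πf = 1.634e+06 rad/s
X_L = ωL = 68.6 Ω
X_C = 1/(ωC) = 8.36 Ω
Parallel: admittances add. Y = 1/(jωL) + jωC
Y = (0 + j0.105) S
|Y| = 0.105 S → |Z| = 1/|Y| = 9.52 Ω, ∠Z = −∠Y = -90.0°

105 mS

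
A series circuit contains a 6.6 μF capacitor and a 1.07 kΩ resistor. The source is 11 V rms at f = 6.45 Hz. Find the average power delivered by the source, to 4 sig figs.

ω = 2πf = 40.53 rad/s
X_C = 1/(ωC) = 3739 Ω
Z = 1070 − j3739 Ω
|Z| = √(1070² + 3739²) = 3889 Ω
∠Z = arctan(-3739/1070) = -74.03°
I = V/|Z| = 2.829 mA
P = VI cos φ = 11 × 0.002829 × cos(-74.03°) = 8.561 mW

8.561 mW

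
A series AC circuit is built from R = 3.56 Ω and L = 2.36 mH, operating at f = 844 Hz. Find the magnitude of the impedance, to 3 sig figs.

ω = 2πf = 5303 rad/s
X_L = ωL = 12.5 Ω
Z = 3.56 + j12.5 Ω
|Z| = √(3.56² + 12.5²) = 13.0 Ω

13.0 Ω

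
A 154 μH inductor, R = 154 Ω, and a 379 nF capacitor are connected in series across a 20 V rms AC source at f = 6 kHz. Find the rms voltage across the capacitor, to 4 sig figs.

8.390 V

ω = 2πf = 37700 rad/s
X_L = ωL = 5.806 Ω
X_C = 1/(ωC) = 69.99 Ω
Net reactance X = X_L − X_C = -64.18 Ω
Z = 154.0 − j64.18 Ω
|Z| = √(154.0² + 64.18²) = 166.8 Ω
I = V/|Z| = 119.9 mA
V_C = I·|Z_C| = 0.1199 × 69.99 = 8.390 V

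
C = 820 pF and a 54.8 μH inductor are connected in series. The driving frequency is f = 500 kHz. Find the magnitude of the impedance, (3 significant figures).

ω = 2πf = 3.142e+06 rad/s
X_L = ωL = 172 Ω
X_C = 1/(ωC) = 388 Ω
Net reactance X = X_L − X_C = -216 Ω
Z = − j216 Ω
|Z| = √(0² + 216²) = 216 Ω

216 Ω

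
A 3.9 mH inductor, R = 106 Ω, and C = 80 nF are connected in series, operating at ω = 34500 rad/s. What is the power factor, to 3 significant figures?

X_L = ωL = 135 Ω
X_C = 1/(ωC) = 362 Ω
Net reactance X = X_L − X_C = -228 Ω
Z = 106 − j228 Ω
|Z| = √(106² + 228²) = 251 Ω
∠Z = arctan(-228/106) = -65.0°
cos φ = cos(-65.0°) = 0.422

0.422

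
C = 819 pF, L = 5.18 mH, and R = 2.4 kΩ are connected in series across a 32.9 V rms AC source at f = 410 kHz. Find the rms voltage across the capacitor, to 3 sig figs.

ω = 2πf = 2.576e+06 rad/s
X_L = ωL = 13300 Ω
X_C = 1/(ωC) = 474 Ω
Net reactance X = X_L − X_C = 12900 Ω
Z = 2400 + j12900 Ω
|Z| = √(2400² + 12900²) = 13100 Ω
I = V/|Z| = 2.51 mA
V_C = I·|Z_C| = 0.00251 × 474 = 1.19 V

1.19 V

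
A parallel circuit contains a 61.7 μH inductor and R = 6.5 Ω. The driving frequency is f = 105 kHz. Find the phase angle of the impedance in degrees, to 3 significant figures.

ω = 2πf = 659700 rad/s
X_L = ωL = 40.7 Ω
Parallel: admittances add. Y = 1/R + 1/(jωL)
Y = (0.154 − j0.0246) S
|Y| = 0.156 S → |Z| = 1/|Y| = 6.42 Ω, ∠Z = −∠Y = 9.07°

9.07°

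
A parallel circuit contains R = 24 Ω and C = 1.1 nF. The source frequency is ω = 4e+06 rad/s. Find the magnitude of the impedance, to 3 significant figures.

23.9 Ω

X_C = 1/(ωC) = 227 Ω
Parallel: admittances add. Y = 1/R + jωC
Y = (0.0417 + j0.00440) S
|Y| = 0.0419 S → |Z| = 1/|Y| = 23.9 Ω, ∠Z = −∠Y = -6.03°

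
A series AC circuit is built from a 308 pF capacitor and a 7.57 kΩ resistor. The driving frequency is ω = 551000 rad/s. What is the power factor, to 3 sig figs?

0.789

X_C = 1/(ωC) = 5890 Ω
Z = 7570 − j5890 Ω
|Z| = √(7570² + 5890²) = 9590 Ω
∠Z = arctan(-5890/7570) = -37.9°
cos φ = cos(-37.9°) = 0.789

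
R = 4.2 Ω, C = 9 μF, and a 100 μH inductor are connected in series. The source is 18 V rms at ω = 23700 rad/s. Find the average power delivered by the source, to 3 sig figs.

59.1 W

X_L = ωL = 2.37 Ω
X_C = 1/(ωC) = 4.69 Ω
Net reactance X = X_L − X_C = -2.32 Ω
Z = 4.20 − j2.32 Ω
|Z| = √(4.20² + 2.32²) = 4.80 Ω
∠Z = arctan(-2.32/4.20) = -28.9°
I = V/|Z| = 3.75 A
P = VI cos φ = 18 × 3.75 × cos(-28.9°) = 59.1 W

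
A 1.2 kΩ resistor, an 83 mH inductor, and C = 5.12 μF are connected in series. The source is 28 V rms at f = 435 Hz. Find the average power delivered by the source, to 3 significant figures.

643 mW

ω = 2πf = 2733 rad/s
X_L = ωL = 227 Ω
X_C = 1/(ωC) = 71.5 Ω
Net reactance X = X_L − X_C = 155 Ω
Z = 1200 + j155 Ω
|Z| = √(1200² + 155²) = 1210 Ω
∠Z = arctan(155/1200) = 7.38°
I = V/|Z| = 23.1 mA
P = VI cos φ = 28 × 0.0231 × cos(7.38°) = 643 mW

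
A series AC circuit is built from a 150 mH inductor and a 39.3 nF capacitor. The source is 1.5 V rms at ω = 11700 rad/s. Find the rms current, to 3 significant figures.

3.57 mA

X_L = ωL = 1760 Ω
X_C = 1/(ωC) = 2170 Ω
Net reactance X = X_L − X_C = -420 Ω
Z = − j420 Ω
|Z| = √(0² + 420²) = 420 Ω
I = V/|Z| = 1.5/420 = 3.57 mA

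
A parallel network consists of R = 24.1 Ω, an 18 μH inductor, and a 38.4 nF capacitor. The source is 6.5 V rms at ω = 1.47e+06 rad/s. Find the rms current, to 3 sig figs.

296 mA

X_L = ωL = 26.5 Ω
X_C = 1/(ωC) = 17.7 Ω
Parallel: admittances add. Y = 1/R + 1/(jωL) + jωC
Y = (0.0415 + j0.0187) S
|Y| = 0.0455 S → |Z| = 1/|Y| = 22.0 Ω, ∠Z = −∠Y = -24.2°
I = V/|Z| = 6.5/22.0 = 296 mA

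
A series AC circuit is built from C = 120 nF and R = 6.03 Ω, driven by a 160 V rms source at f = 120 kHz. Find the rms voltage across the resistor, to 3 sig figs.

76.6 V

ω = 2πf = 754000 rad/s
X_C = 1/(ωC) = 11.1 Ω
Z = 6.03 − j11.1 Ω
|Z| = √(6.03² + 11.1²) = 12.6 Ω
I = V/|Z| = 12.7 A
V_R = I·|Z_R| = 12.7 × 6.03 = 76.6 V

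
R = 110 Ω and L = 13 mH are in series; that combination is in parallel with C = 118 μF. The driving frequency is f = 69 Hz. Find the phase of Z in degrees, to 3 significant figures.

-79.9°

ω = 2πf = 433.5 rad/s
X_L = ωL = 5.64 Ω
X_C = 1/(ωC) = 19.5 Ω
Branch 1 (R+jX_L): Z₁ = 110 + j5.64 Ω, |Z₁| = 110 Ω
Branch 2 (−jX_C): Z₂ = −j19.5 Ω
Parallel: Z = Z₁Z₂/(Z₁+Z₂), |Z| = 19.4 Ω, ∠Z = -79.9°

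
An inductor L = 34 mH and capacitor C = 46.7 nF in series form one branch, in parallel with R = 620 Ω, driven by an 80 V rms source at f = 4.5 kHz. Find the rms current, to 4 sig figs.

412.9 mA

ω = 2πf = 28270 rad/s
X_L = ωL = 961.3 Ω
X_C = 1/(ωC) = 757.3 Ω
Branch 1: Z₁ = R = 620.0 Ω
Branch 2 (series LC): Z₂ = j(X_L − X_C) = j204.0 Ω
Parallel: Z = Z₁Z₂/(Z₁+Z₂), |Z| = 193.8 Ω, ∠Z = 71.79°
I = V/|Z| = 80/193.8 = 412.9 mA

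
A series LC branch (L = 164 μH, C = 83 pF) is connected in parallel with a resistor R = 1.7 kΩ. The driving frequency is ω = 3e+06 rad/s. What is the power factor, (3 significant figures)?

X_L = ωL = 492 Ω
X_C = 1/(ωC) = 4020 Ω
Branch 1: Z₁ = R = 1700 Ω
Branch 2 (series LC): Z₂ = j(X_L − X_C) = −j3520 Ω
Parallel: Z = Z₁Z₂/(Z₁+Z₂), |Z| = 1530 Ω, ∠Z = -25.8°
cos φ = cos(-25.8°) = 0.901

0.901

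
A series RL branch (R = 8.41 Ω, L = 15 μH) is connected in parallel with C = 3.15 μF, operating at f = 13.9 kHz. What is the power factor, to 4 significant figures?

ω = 2πf = 87340 rad/s
X_L = ωL = 1.310 Ω
X_C = 1/(ωC) = 3.635 Ω
Branch 1 (R+jX_L): Z₁ = 8.410 + j1.310 Ω, |Z₁| = 8.511 Ω
Branch 2 (−jX_C): Z₂ = −j3.635 Ω
Parallel: Z = Z₁Z₂/(Z₁+Z₂), |Z| = 3.546 Ω, ∠Z = -65.69°
cos φ = cos(-65.69°) = 0.4116

0.4116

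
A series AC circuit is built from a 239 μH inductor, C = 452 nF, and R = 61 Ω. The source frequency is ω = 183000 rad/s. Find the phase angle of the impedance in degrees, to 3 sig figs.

X_L = ωL = 43.7 Ω
X_C = 1/(ωC) = 12.1 Ω
Net reactance X = X_L − X_C = 31.6 Ω
Z = 61.0 + j31.6 Ω
|Z| = √(61.0² + 31.6²) = 68.7 Ω
∠Z = arctan(31.6/61.0) = 27.4°

27.4°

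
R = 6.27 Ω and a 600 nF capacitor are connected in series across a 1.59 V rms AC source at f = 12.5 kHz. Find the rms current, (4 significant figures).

71.86 mA

ω = 2πf = 78540 rad/s
X_C = 1/(ωC) = 21.22 Ω
Z = 6.270 − j21.22 Ω
|Z| = √(6.270² + 21.22²) = 22.13 Ω
I = V/|Z| = 1.59/22.13 = 71.86 mA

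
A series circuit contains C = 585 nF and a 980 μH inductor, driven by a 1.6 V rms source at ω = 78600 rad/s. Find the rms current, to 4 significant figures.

X_L = ωL = 77.03 Ω
X_C = 1/(ωC) = 21.75 Ω
Net reactance X = X_L − X_C = 55.28 Ω
Z = j55.28 Ω
|Z| = √(0² + 55.28²) = 55.28 Ω
I = V/|Z| = 1.6/55.28 = 28.94 mA

28.94 mA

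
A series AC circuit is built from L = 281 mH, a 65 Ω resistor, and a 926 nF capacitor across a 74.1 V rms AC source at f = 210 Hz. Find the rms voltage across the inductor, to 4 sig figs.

ω = 2πf = 1319 rad/s
X_L = ωL = 370.8 Ω
X_C = 1/(ωC) = 818.4 Ω
Net reactance X = X_L − X_C = -447.7 Ω
Z = 65.00 − j447.7 Ω
|Z| = √(65.00² + 447.7²) = 452.4 Ω
I = V/|Z| = 163.8 mA
V_L = I·|Z_L| = 0.1638 × 370.8 = 60.73 V

60.73 V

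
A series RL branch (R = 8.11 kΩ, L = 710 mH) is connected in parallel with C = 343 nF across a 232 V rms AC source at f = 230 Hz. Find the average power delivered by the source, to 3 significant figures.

6.53 W

ω = 2πf = 1445 rad/s
X_L = ωL = 1030 Ω
X_C = 1/(ωC) = 2020 Ω
Branch 1 (R+jX_L): Z₁ = 8110 + j1030 Ω, |Z₁| = 8170 Ω
Branch 2 (−jX_C): Z₂ = −j2020 Ω
Parallel: Z = Z₁Z₂/(Z₁+Z₂), |Z| = 2020 Ω, ∠Z = -75.8°
I = V/|Z| = 115 mA
P = VI cos φ = 232 × 0.115 × cos(-75.8°) = 6.53 W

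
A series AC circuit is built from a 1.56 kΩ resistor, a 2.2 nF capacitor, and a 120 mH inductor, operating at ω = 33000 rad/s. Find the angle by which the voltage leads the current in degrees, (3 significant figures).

X_L = ωL = 3960 Ω
X_C = 1/(ωC) = 13800 Ω
Net reactance X = X_L − X_C = -9810 Ω
Z = 1560 − j9810 Ω
|Z| = √(1560² + 9810²) = 9940 Ω
∠Z = arctan(-9810/1560) = -81.0°

-81.0°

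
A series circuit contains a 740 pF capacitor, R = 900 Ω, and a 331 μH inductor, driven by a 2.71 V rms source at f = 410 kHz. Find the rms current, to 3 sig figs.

ω = 2πf = 2.576e+06 rad/s
X_L = ωL = 853 Ω
X_C = 1/(ωC) = 525 Ω
Net reactance X = X_L − X_C = 328 Ω
Z = 900 + j328 Ω
|Z| = √(900² + 328²) = 958 Ω
I = V/|Z| = 2.71/958 = 2.83 mA

2.83 mA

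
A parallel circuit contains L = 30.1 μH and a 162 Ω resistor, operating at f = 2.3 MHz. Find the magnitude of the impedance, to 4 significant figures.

ω = 2πf = 1.445e+07 rad/s
X_L = ωL = 435.0 Ω
Parallel: admittances add. Y = 1/R + 1/(jωL)
Y = (0.006173 − j0.002299) S
|Y| = 0.006587 S → |Z| = 1/|Y| = 151.8 Ω, ∠Z = −∠Y = 20.43°

151.8 Ω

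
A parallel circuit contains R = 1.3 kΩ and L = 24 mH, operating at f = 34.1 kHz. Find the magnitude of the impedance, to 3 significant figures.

ω = 2πf = 214300 rad/s
X_L = ωL = 5140 Ω
Parallel: admittances add. Y = 1/R + 1/(jωL)
Y = (0.000769 − j0.000194) S
|Y| = 0.000793 S → |Z| = 1/|Y| = 1260 Ω, ∠Z = −∠Y = 14.2°

1260 Ω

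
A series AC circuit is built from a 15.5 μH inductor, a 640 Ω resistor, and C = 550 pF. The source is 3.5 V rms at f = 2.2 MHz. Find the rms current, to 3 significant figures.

5.42 mA

ω = 2πf = 1.382e+07 rad/s
X_L = ωL = 214 Ω
X_C = 1/(ωC) = 132 Ω
Net reactance X = X_L − X_C = 82.7 Ω
Z = 640 + j82.7 Ω
|Z| = √(640² + 82.7²) = 645 Ω
I = V/|Z| = 3.5/645 = 5.42 mA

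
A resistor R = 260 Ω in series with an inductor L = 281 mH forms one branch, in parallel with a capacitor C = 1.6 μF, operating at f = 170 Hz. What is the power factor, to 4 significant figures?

0.9931

ω = 2πf = 1068 rad/s
X_L = ωL = 300.1 Ω
X_C = 1/(ωC) = 585.1 Ω
Branch 1 (R+jX_L): Z₁ = 260.0 + j300.1 Ω, |Z₁| = 397.1 Ω
Branch 2 (−jX_C): Z₂ = −j585.1 Ω
Parallel: Z = Z₁Z₂/(Z₁+Z₂), |Z| = 602.3 Ω, ∠Z = 6.724°
cos φ = cos(6.724°) = 0.9931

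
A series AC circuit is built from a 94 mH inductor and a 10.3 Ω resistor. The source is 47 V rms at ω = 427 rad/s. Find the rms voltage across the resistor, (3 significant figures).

11.7 V

X_L = ωL = 40.1 Ω
Z = 10.3 + j40.1 Ω
|Z| = √(10.3² + 40.1²) = 41.4 Ω
I = V/|Z| = 1.13 A
V_R = I·|Z_R| = 1.13 × 10.3 = 11.7 V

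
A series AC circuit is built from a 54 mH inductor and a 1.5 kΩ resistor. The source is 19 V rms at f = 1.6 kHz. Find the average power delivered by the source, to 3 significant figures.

213 mW

ω = 2πf = 10050 rad/s
X_L = ωL = 543 Ω
Z = 1500 + j543 Ω
|Z| = √(1500² + 543²) = 1600 Ω
∠Z = arctan(543/1500) = 19.9°
I = V/|Z| = 11.9 mA
P = VI cos φ = 19 × 0.0119 × cos(19.9°) = 213 mW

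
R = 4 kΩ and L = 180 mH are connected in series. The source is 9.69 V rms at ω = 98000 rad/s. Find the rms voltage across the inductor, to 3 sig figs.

X_L = ωL = 17600 Ω
Z = 4000 + j17600 Ω
|Z| = √(4000² + 17600²) = 18100 Ω
I = V/|Z| = 536 μA
V_L = I·|Z_L| = 0.000536 × 17600 = 9.45 V

9.45 V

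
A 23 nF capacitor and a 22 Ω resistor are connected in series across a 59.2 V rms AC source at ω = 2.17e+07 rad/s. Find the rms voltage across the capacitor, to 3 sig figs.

X_C = 1/(ωC) = 2.00 Ω
Z = 22.0 − j2.00 Ω
|Z| = √(22.0² + 2.00²) = 22.1 Ω
I = V/|Z| = 2.68 A
V_C = I·|Z_C| = 2.68 × 2.00 = 5.37 V

5.37 V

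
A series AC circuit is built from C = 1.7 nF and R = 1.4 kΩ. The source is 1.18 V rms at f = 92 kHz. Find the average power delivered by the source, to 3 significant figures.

651 μW

ω = 2πf = 578100 rad/s
X_C = 1/(ωC) = 1020 Ω
Z = 1400 − j1020 Ω
|Z| = √(1400² + 1020²) = 1730 Ω
∠Z = arctan(-1020/1400) = -36.0°
I = V/|Z| = 682 μA
P = VI cos φ = 1.18 × 0.000682 × cos(-36.0°) = 651 μW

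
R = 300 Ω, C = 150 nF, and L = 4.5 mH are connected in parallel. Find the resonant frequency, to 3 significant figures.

ω₀ = 1/√(LC) = 1/√(0.0045 × 1.5e-07) = 38490 rad/s
f₀ = ω₀/(2π) = 6.13 kHz

6.13 kHz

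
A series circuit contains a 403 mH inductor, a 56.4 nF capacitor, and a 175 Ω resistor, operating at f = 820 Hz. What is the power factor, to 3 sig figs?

ω = 2πf = 5152 rad/s
X_L = ωL = 2080 Ω
X_C = 1/(ωC) = 3440 Ω
Net reactance X = X_L − X_C = -1360 Ω
Z = 175 − j1360 Ω
|Z| = √(175² + 1360²) = 1380 Ω
∠Z = arctan(-1360/175) = -82.7°
cos φ = cos(-82.7°) = 0.127

0.127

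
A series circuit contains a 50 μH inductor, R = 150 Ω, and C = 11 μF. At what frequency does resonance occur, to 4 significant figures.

ω₀ = 1/√(LC) = 1/√(5e-05 × 1.1e-05) = 42640 rad/s
f₀ = ω₀/(2π) = 6.786 kHz

6.786 kHz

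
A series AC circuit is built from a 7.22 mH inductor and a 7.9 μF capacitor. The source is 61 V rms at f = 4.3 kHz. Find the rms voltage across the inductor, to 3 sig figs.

ω = 2πf = 27020 rad/s
X_L = ωL = 195 Ω
X_C = 1/(ωC) = 4.69 Ω
Net reactance X = X_L − X_C = 190 Ω
Z = j190 Ω
|Z| = √(0² + 190²) = 190 Ω
I = V/|Z| = 320 mA
V_L = I·|Z_L| = 0.320 × 195 = 62.5 V

62.5 V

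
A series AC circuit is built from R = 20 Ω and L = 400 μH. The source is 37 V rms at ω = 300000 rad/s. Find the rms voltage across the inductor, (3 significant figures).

X_L = ωL = 120 Ω
Z = 20.0 + j120 Ω
|Z| = √(20.0² + 120²) = 122 Ω
I = V/|Z| = 304 mA
V_L = I·|Z_L| = 0.304 × 120 = 36.5 V

36.5 V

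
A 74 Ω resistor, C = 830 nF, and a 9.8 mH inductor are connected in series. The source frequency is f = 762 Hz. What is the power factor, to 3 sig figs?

ω = 2πf = 4788 rad/s
X_L = ωL = 46.9 Ω
X_C = 1/(ωC) = 252 Ω
Net reactance X = X_L − X_C = -205 Ω
Z = 74.0 − j205 Ω
|Z| = √(74.0² + 205²) = 218 Ω
∠Z = arctan(-205/74.0) = -70.1°
cos φ = cos(-70.1°) = 0.340

0.340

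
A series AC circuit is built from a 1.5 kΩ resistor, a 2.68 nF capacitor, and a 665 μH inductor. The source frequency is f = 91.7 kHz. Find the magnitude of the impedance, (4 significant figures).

ω = 2πf = 576200 rad/s
X_L = ωL = 383.2 Ω
X_C = 1/(ωC) = 647.6 Ω
Net reactance X = X_L − X_C = -264.5 Ω
Z = 1500 − j264.5 Ω
|Z| = √(1500² + 264.5²) = 1523 Ω

1523 Ω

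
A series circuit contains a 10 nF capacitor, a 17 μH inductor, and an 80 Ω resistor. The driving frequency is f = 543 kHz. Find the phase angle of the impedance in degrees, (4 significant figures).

ω = 2πf = 3.412e+06 rad/s
X_L = ωL = 58.00 Ω
X_C = 1/(ωC) = 29.31 Ω
Net reactance X = X_L − X_C = 28.69 Ω
Z = 80.00 + j28.69 Ω
|Z| = √(80.00² + 28.69²) = 84.99 Ω
∠Z = arctan(28.69/80.00) = 19.73°

19.73°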